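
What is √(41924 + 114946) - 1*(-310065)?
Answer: 310065 + 3*√17430 ≈ 3.1046e+5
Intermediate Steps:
√(41924 + 114946) - 1*(-310065) = √156870 + 310065 = 3*√17430 + 310065 = 310065 + 3*√17430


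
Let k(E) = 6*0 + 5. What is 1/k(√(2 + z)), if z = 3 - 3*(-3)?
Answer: ⅕ ≈ 0.20000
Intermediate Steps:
z = 12 (z = 3 + 9 = 12)
k(E) = 5 (k(E) = 0 + 5 = 5)
1/k(√(2 + z)) = 1/5 = ⅕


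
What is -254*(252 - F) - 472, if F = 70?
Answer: -46700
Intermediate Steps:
-254*(252 - F) - 472 = -254*(252 - 1*70) - 472 = -254*(252 - 70) - 472 = -254*182 - 472 = -46228 - 472 = -46700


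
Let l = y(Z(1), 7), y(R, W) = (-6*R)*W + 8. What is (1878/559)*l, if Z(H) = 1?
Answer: -63852/559 ≈ -114.23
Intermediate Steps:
y(R, W) = 8 - 6*R*W (y(R, W) = -6*R*W + 8 = 8 - 6*R*W)
l = -34 (l = 8 - 6*1*7 = 8 - 42 = -34)
(1878/559)*l = (1878/559)*(-34) = -63852/559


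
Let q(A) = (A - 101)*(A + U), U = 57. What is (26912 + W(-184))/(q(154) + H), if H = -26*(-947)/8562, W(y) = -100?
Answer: 57391086/23943367 ≈ 2.3969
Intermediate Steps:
H = 12311/4281 (H = 24622*(1/8562) = 12311/4281 ≈ 2.8757)
q(A) = (-101 + A)*(57 + A) (q(A) = (A - 101)*(A + 57) = (-101 + A)*(57 + A))
(26912 + W(-184))/(q(154) + H) = (26912 - 100)/((-5757 + 154² - 44*154) + 12311/4281) = 26812/((-5757 + 23716 - 6776) + 12311/4281) = 26812/(11183 + 12311/4281) = 26812/(47886734/4281) = 26812*(4281/47886734) = 57391086/23943367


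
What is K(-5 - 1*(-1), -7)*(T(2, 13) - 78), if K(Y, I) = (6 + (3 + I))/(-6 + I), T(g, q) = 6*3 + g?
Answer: 116/13 ≈ 8.9231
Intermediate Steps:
T(g, q) = 18 + g
K(Y, I) = (9 + I)/(-6 + I)
K(-5 - 1*(-1), -7)*(T(2, 13) - 78) = ((9 - 7)/(-6 - 7))*((18 + 2) - 78) = (2/(-13))*(20 - 78) = -1/13*2*(-58) = -2/13*(-58) = 116/13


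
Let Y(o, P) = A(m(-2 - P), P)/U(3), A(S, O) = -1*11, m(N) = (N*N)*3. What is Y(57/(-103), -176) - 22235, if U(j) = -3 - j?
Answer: -133399/6 ≈ -22233.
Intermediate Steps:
m(N) = 3*N**2 (m(N) = N**2*3 = 3*N**2)
A(S, O) = -11
Y(o, P) = 11/6 (Y(o, P) = -11/(-3 - 1*3) = -11/(-3 - 3) = -11/(-6) = -11*(-1/6) = 11/6)
Y(57/(-103), -176) - 22235 = 11/6 - 22235 = -133399/6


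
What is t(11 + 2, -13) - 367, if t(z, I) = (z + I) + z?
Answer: -354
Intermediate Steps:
t(z, I) = I + 2*z (t(z, I) = (I + z) + z = I + 2*z)
t(11 + 2, -13) - 367 = (-13 + 2*(11 + 2)) - 367 = (-13 + 2*13) - 367 = (-13 + 26) - 367 = 13 - 367 = -354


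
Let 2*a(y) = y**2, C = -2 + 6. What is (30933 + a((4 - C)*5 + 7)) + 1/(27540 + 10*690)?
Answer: 1066176301/34440 ≈ 30958.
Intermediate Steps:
C = 4
a(y) = y**2/2
(30933 + a((4 - C)*5 + 7)) + 1/(27540 + 10*690) = (30933 + ((4 - 1*4)*5 + 7)**2/2) + 1/(27540 + 10*690) = (30933 + ((4 - 4)*5 + 7)**2/2) + 1/(27540 + 6900) = (30933 + (0*5 + 7)**2/2) + 1/34440 = (30933 + (0 + 7)**2/2) + 1/34440 = (30933 + (1/2)*7**2) + 1/34440 = (30933 + (1/2)*49) + 1/34440 = (30933 + 49/2) + 1/34440 = 61915/2 + 1/34440 = 1066176301/34440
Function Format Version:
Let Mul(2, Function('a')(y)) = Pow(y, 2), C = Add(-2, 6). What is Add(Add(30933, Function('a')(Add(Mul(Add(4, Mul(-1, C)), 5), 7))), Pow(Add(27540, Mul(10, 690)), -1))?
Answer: Rational(1066176301, 34440) ≈ 30958.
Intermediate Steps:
C = 4
Function('a')(y) = Mul(Rational(1, 2), Pow(y, 2))
Add(Add(30933, Function('a')(Add(Mul(Add(4, Mul(-1, C)), 5), 7))), Pow(Add(27540, Mul(10, 690)), -1)) = Add(Add(30933, Mul(Rational(1, 2), Pow(Add(Mul(Add(4, Mul(-1, 4)), 5), 7), 2))), Pow(Add(27540, Mul(10, 690)), -1)) = Add(Add(30933, Mul(Rational(1, 2), Pow(Add(Mul(Add(4, -4), 5), 7), 2))), Pow(Add(27540, 6900), -1)) = Add(Add(30933, Mul(Rational(1, 2), Pow(Add(Mul(0, 5), 7), 2))), Pow(34440, -1)) = Add(Add(30933, Mul(Rational(1, 2), Pow(Add(0, 7), 2))), Rational(1, 34440)) = Add(Add(30933, Mul(Rational(1, 2), Pow(7, 2))), Rational(1, 34440)) = Add(Add(30933, Mul(Rational(1, 2), 49)), Rational(1, 34440)) = Add(Add(30933, Rational(49, 2)), Rational(1, 34440)) = Add(Rational(61915, 2), Rational(1, 34440)) = Rational(1066176301, 34440)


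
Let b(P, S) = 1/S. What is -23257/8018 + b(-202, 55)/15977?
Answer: -20436731877/7045697230 ≈ -2.9006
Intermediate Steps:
-23257/8018 + b(-202, 55)/15977 = -23257/8018 + 1/(55*15977) = -23257*1/8018 + (1/55)*(1/15977) = -23257/8018 + 1/878735 = -20436731877/7045697230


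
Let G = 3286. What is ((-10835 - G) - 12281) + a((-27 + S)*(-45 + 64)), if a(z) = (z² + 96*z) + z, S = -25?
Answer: 853906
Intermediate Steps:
a(z) = z² + 97*z
((-10835 - G) - 12281) + a((-27 + S)*(-45 + 64)) = ((-10835 - 1*3286) - 12281) + ((-27 - 25)*(-45 + 64))*(97 + (-27 - 25)*(-45 + 64)) = ((-10835 - 3286) - 12281) + (-52*19)*(97 - 52*19) = (-14121 - 12281) - 988*(97 - 988) = -26402 - 988*(-891) = -26402 + 880308 = 853906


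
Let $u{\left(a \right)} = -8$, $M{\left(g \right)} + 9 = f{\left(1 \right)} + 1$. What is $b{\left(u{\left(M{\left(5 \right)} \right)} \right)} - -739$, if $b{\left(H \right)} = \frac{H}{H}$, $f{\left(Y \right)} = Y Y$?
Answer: $740$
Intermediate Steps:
$f{\left(Y \right)} = Y^{2}$
$M{\left(g \right)} = -7$ ($M{\left(g \right)} = -9 + \left(1^{2} + 1\right) = -9 + \left(1 + 1\right) = -9 + 2 = -7$)
$b{\left(H \right)} = 1$
$b{\left(u{\left(M{\left(5 \right)} \right)} \right)} - -739 = 1 - -739 = 1 + 739 = 740$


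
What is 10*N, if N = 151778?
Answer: 1517780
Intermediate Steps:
10*N = 10*151778 = 1517780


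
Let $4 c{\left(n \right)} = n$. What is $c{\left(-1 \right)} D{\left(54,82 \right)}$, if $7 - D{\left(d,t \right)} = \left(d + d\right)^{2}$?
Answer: $\frac{11657}{4} \approx 2914.3$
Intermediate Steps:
$D{\left(d,t \right)} = 7 - 4 d^{2}$ ($D{\left(d,t \right)} = 7 - \left(d + d\right)^{2} = 7 - \left(2 d\right)^{2} = 7 - 4 d^{2}$)
$c{\left(n \right)} = \frac{n}{4}$
$c{\left(-1 \right)} D{\left(54,82 \right)} = \frac{1}{4} \left(-1\right) \left(7 - 4 \cdot 54^{2}\right) = - \frac{7 - 11664}{4} = \left(- \frac{1}{4}\right) \left(-11657\right) = \frac{11657}{4}$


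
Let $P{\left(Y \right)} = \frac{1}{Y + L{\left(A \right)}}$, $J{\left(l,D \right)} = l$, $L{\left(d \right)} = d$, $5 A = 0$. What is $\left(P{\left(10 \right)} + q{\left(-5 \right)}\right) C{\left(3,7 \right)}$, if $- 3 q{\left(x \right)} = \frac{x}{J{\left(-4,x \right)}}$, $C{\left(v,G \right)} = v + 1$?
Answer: $- \frac{19}{15} \approx -1.2667$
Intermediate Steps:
$A = 0$ ($A = \frac{1}{5} \cdot 0 = 0$)
$C{\left(v,G \right)} = 1 + v$
$P{\left(Y \right)} = \frac{1}{Y}$ ($P{\left(Y \right)} = \frac{1}{Y + 0} = \frac{1}{Y}$)
$q{\left(x \right)} = \frac{x}{12}$ ($q{\left(x \right)} = - \frac{x \frac{1}{-4}}{3} = - \frac{x \left(- \frac{1}{4}\right)}{3} = - \frac{\left(- \frac{1}{4}\right) x}{3} = \frac{x}{12}$)
$\left(P{\left(10 \right)} + q{\left(-5 \right)}\right) C{\left(3,7 \right)} = \left(\frac{1}{10} + \frac{1}{12} \left(-5\right)\right) \left(1 + 3\right) = \left(\frac{1}{10} - \frac{5}{12}\right) 4 = \left(- \frac{19}{60}\right) 4 = - \frac{19}{15}$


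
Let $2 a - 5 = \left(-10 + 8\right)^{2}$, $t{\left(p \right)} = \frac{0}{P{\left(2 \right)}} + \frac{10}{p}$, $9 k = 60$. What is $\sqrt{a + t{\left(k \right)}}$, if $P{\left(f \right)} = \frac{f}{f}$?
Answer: $\sqrt{6} \approx 2.4495$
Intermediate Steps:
$k = \frac{20}{3}$ ($k = \frac{1}{9} \cdot 60 = \frac{20}{3} \approx 6.6667$)
$P{\left(f \right)} = 1$
$t{\left(p \right)} = \frac{10}{p}$ ($t{\left(p \right)} = \frac{0}{1} + \frac{10}{p} = 0 \cdot 1 + \frac{10}{p} = 0 + \frac{10}{p} = \frac{10}{p}$)
$a = \frac{9}{2}$ ($a = \frac{5}{2} + \frac{\left(-10 + 8\right)^{2}}{2} = \frac{5}{2} + \frac{\left(-2\right)^{2}}{2} = \frac{5}{2} + \frac{1}{2} \cdot 4 = \frac{5}{2} + 2 = \frac{9}{2} \approx 4.5$)
$\sqrt{a + t{\left(k \right)}} = \sqrt{\frac{9}{2} + \frac{10}{\frac{20}{3}}} = \sqrt{\frac{9}{2} + 10 \cdot \frac{3}{20}} = \sqrt{\frac{9}{2} + \frac{3}{2}} = \sqrt{6}$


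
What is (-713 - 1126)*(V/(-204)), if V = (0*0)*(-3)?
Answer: 0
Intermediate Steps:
V = 0 (V = 0*(-3) = 0)
(-713 - 1126)*(V/(-204)) = (-713 - 1126)*(0/(-204)) = -(-613)*0/68 = -1839*0 = 0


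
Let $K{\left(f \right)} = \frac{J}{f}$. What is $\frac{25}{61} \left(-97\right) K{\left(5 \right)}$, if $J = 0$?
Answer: $0$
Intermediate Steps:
$K{\left(f \right)} = 0$ ($K{\left(f \right)} = \frac{0}{f} = 0$)
$\frac{25}{61} \left(-97\right) K{\left(5 \right)} = \frac{25}{61} \left(-97\right) 0 = \left(- \frac{2425}{61}\right) 0 = 0$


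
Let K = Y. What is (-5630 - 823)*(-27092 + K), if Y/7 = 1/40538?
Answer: 7087042670517/40538 ≈ 1.7482e+8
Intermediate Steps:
Y = 7/40538 ≈ 0.00017268
K = 7/40538 ≈ 0.00017268
(-5630 - 823)*(-27092 + K) = (-5630 - 823)*(-27092 + 7/40538) = -6453*(-1098255489/40538) = 7087042670517/40538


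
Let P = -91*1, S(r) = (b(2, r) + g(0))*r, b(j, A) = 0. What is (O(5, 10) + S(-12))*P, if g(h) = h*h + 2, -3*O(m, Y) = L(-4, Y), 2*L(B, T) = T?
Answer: 7007/3 ≈ 2335.7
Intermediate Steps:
L(B, T) = T/2
O(m, Y) = -Y/6
g(h) = 2 + h**2 (g(h) = h**2 + 2 = 2 + h**2)
S(r) = 2*r (S(r) = (0 + (2 + 0**2))*r = (0 + (2 + 0))*r = (0 + 2)*r = 2*r)
P = -91
(O(5, 10) + S(-12))*P = (-1/6*10 + 2*(-12))*(-91) = (-5/3 - 24)*(-91) = -77/3*(-91) = 7007/3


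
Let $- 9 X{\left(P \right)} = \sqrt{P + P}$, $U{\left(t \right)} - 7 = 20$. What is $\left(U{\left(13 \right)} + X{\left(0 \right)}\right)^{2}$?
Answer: $729$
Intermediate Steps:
$U{\left(t \right)} = 27$ ($U{\left(t \right)} = 7 + 20 = 27$)
$X{\left(P \right)} = - \frac{\sqrt{2} \sqrt{P}}{9}$ ($X{\left(P \right)} = - \frac{\sqrt{P + P}}{9} = - \frac{\sqrt{2 P}}{9} = - \frac{\sqrt{2} \sqrt{P}}{9}$)
$\left(U{\left(13 \right)} + X{\left(0 \right)}\right)^{2} = \left(27 - \frac{\sqrt{2} \sqrt{0}}{9}\right)^{2} = \left(27 - \frac{1}{9} \sqrt{2} \cdot 0\right)^{2} = \left(27 + 0\right)^{2} = 27^{2} = 729$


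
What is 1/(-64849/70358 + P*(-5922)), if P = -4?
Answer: 70358/1666575455 ≈ 4.2217e-5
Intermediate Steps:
1/(-64849/70358 + P*(-5922)) = 1/(-64849/70358 - 4*(-5922)) = 1/(-64849/70358 + 23688) = 1/(1666575455/70358) = 70358/1666575455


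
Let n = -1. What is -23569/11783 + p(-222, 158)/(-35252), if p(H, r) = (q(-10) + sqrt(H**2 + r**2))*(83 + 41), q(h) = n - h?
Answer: -211001054/103843579 - 62*sqrt(18562)/8813 ≈ -2.9904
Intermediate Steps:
q(h) = -1 - h
p(H, r) = 1116 + 124*sqrt(H**2 + r**2) (p(H, r) = ((-1 - 1*(-10)) + sqrt(H**2 + r**2))*(83 + 41) = ((-1 + 10) + sqrt(H**2 + r**2))*124 = (9 + sqrt(H**2 + r**2))*124 = 1116 + 124*sqrt(H**2 + r**2))
-23569/11783 + p(-222, 158)/(-35252) = -23569/11783 + (1116 + 124*sqrt((-222)**2 + 158**2))/(-35252) = -23569*1/11783 + (1116 + 124*sqrt(49284 + 24964))*(-1/35252) = -23569/11783 + (1116 + 124*sqrt(74248))*(-1/35252) = -23569/11783 + (1116 + 124*(2*sqrt(18562)))*(-1/35252) = -23569/11783 + (1116 + 248*sqrt(18562))*(-1/35252) = -23569/11783 + (-279/8813 - 62*sqrt(18562)/8813) = -211001054/103843579 - 62*sqrt(18562)/8813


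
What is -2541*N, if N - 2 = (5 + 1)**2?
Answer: -96558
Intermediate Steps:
N = 38 (N = 2 + (5 + 1)**2 = 2 + 6**2 = 2 + 36 = 38)
-2541*N = -2541*38 = -96558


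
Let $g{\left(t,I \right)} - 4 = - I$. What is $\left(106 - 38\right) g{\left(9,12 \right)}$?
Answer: $-544$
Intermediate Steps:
$g{\left(t,I \right)} = 4 - I$
$\left(106 - 38\right) g{\left(9,12 \right)} = \left(106 - 38\right) \left(4 - 12\right) = 68 \left(4 - 12\right) = 68 \left(-8\right) = -544$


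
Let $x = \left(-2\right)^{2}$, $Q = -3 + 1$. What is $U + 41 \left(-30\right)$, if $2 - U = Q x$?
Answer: $-1220$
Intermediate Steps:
$Q = -2$
$x = 4$
$U = 10$ ($U = 2 - \left(-2\right) 4 = 2 - -8 = 2 + 8 = 10$)
$U + 41 \left(-30\right) = 10 + 41 \left(-30\right) = 10 - 1230 = -1220$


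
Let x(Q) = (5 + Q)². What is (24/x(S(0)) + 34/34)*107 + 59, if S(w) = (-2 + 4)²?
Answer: 5338/27 ≈ 197.70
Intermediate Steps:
S(w) = 4 (S(w) = 2² = 4)
(24/x(S(0)) + 34/34)*107 + 59 = (24/((5 + 4)²) + 34/34)*107 + 59 = (24/(9²) + 34*(1/34))*107 + 59 = (24/81 + 1)*107 + 59 = (24*(1/81) + 1)*107 + 59 = (8/27 + 1)*107 + 59 = (35/27)*107 + 59 = 3745/27 + 59 = 5338/27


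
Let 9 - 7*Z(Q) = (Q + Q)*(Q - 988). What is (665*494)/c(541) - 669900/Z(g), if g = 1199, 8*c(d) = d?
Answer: 1332263920820/273729229 ≈ 4867.1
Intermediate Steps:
c(d) = d/8
Z(Q) = 9/7 - 2*Q*(-988 + Q)/7 (Z(Q) = 9/7 - (Q + Q)*(Q - 988)/7 = 9/7 - 2*Q*(-988 + Q)/7)
(665*494)/c(541) - 669900/Z(g) = (665*494)/(((1/8)*541)) - 669900/(9/7 - 2/7*1199**2 + (1976/7)*1199) = 328510/(541/8) - 669900/(9/7 - 2/7*1437601 + 2369224/7) = 328510*(8/541) - 669900/(9/7 - 2875202/7 + 2369224/7) = 2628080/541 - 669900/(-505969/7) = 2628080/541 - 669900*(-7/505969) = 2628080/541 + 4689300/505969 = 1332263920820/273729229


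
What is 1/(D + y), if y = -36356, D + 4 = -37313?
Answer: -1/73673 ≈ -1.3573e-5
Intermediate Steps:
D = -37317 (D = -4 - 37313 = -37317)
1/(D + y) = 1/(-37317 - 36356) = 1/(-73673) = -1/73673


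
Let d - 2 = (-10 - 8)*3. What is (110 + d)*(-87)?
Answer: -5046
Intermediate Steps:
d = -52 (d = 2 + (-10 - 8)*3 = 2 - 18*3 = 2 - 54 = -52)
(110 + d)*(-87) = (110 - 52)*(-87) = 58*(-87) = -5046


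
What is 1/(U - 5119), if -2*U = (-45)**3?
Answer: 2/80887 ≈ 2.4726e-5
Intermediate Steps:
U = 91125/2 (U = -1/2*(-45)**3 = -1/2*(-91125) = 91125/2 ≈ 45563.)
1/(U - 5119) = 1/(91125/2 - 5119) = 1/(80887/2) = 2/80887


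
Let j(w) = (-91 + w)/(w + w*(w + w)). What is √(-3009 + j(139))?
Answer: 7*I*√10261749921/12927 ≈ 54.854*I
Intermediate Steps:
j(w) = (-91 + w)/(w + 2*w²) (j(w) = (-91 + w)/(w + w*(2*w)) = (-91 + w)/(w + 2*w²))
√(-3009 + j(139)) = √(-3009 + (-91 + 139)/(139*(1 + 2*139))) = √(-3009 + (1/139)*48/(1 + 278)) = √(-3009 + (1/139)*48/279) = √(-3009 + (1/139)*(1/279)*48) = √(-3009 + 16/12927) = √(-38897327/12927) = 7*I*√10261749921/12927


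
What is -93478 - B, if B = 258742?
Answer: -352220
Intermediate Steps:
-93478 - B = -93478 - 1*258742 = -93478 - 258742 = -352220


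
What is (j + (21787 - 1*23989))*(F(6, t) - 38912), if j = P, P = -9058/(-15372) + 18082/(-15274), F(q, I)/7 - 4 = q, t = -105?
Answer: 358699925833951/4192713 ≈ 8.5553e+7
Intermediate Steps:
F(q, I) = 28 + 7*q
P = -4985879/8385426 (P = -9058*(-1/15372) + 18082*(-1/15274) = 647/1098 - 9041/7637 = -4985879/8385426 ≈ -0.59459)
j = -4985879/8385426 ≈ -0.59459
(j + (21787 - 1*23989))*(F(6, t) - 38912) = (-4985879/8385426 + (21787 - 1*23989))*((28 + 7*6) - 38912) = (-4985879/8385426 + (21787 - 23989))*((28 + 42) - 38912) = (-4985879/8385426 - 2202)*(70 - 38912) = -18469693931/8385426*(-38842) = 358699925833951/4192713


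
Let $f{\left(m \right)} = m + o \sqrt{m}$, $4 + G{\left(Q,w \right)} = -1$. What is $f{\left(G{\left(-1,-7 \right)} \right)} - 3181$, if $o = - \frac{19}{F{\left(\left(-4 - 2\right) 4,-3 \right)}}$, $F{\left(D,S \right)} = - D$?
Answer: $-3186 - \frac{19 i \sqrt{5}}{24} \approx -3186.0 - 1.7702 i$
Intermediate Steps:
$G{\left(Q,w \right)} = -5$ ($G{\left(Q,w \right)} = -4 - 1 = -5$)
$o = - \frac{19}{24}$ ($o = - \frac{19}{\left(-1\right) \left(-4 - 2\right) 4} = - \frac{19}{\left(-1\right) \left(\left(-6\right) 4\right)} = - \frac{19}{\left(-1\right) \left(-24\right)} = - \frac{19}{24} \approx -0.79167$)
$f{\left(m \right)} = m - \frac{19 \sqrt{m}}{24}$
$f{\left(G{\left(-1,-7 \right)} \right)} - 3181 = \left(-5 - \frac{19 \sqrt{-5}}{24}\right) - 3181 = \left(-5 - \frac{19 i \sqrt{5}}{24}\right) - 3181 = -3186 - \frac{19 i \sqrt{5}}{24}$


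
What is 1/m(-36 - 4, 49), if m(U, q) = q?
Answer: 1/49 ≈ 0.020408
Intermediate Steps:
1/m(-36 - 4, 49) = 1/49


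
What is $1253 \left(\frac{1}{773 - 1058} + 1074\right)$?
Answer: $\frac{383529517}{285} \approx 1.3457 \cdot 10^{6}$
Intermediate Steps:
$1253 \left(\frac{1}{773 - 1058} + 1074\right) = 1253 \left(\frac{1}{-285} + 1074\right) = 1253 \left(- \frac{1}{285} + 1074\right) = 1253 \cdot \frac{306089}{285} = \frac{383529517}{285}$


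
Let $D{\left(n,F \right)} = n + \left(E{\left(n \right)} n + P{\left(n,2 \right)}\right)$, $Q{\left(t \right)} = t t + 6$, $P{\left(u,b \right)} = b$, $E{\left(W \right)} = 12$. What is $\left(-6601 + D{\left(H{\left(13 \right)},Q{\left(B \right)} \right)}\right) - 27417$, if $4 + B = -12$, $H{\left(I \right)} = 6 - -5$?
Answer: $-33873$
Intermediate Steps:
$H{\left(I \right)} = 11$ ($H{\left(I \right)} = 6 + 5 = 11$)
$B = -16$ ($B = -4 - 12 = -16$)
$Q{\left(t \right)} = 6 + t^{2}$ ($Q{\left(t \right)} = t^{2} + 6 = 6 + t^{2}$)
$D{\left(n,F \right)} = 2 + 13 n$ ($D{\left(n,F \right)} = n + \left(12 n + 2\right) = n + \left(2 + 12 n\right) = 2 + 13 n$)
$\left(-6601 + D{\left(H{\left(13 \right)},Q{\left(B \right)} \right)}\right) - 27417 = \left(-6601 + \left(2 + 13 \cdot 11\right)\right) - 27417 = \left(-6601 + \left(2 + 143\right)\right) - 27417 = \left(-6601 + 145\right) - 27417 = -6456 - 27417 = -33873$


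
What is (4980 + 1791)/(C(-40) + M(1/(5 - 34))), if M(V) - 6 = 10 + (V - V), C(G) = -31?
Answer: -2257/5 ≈ -451.40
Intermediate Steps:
M(V) = 16 (M(V) = 6 + (10 + (V - V)) = 6 + (10 + 0) = 6 + 10 = 16)
(4980 + 1791)/(C(-40) + M(1/(5 - 34))) = (4980 + 1791)/(-31 + 16) = 6771/(-15) = 6771*(-1/15) = -2257/5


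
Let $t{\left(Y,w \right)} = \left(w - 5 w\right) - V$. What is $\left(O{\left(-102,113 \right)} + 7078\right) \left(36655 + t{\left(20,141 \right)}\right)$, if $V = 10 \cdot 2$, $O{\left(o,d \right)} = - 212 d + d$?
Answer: $-604730315$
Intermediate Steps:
$O{\left(o,d \right)} = - 211 d$
$V = 20$
$t{\left(Y,w \right)} = -20 - 4 w$ ($t{\left(Y,w \right)} = \left(w - 5 w\right) - 20 = - 4 w - 20 = -20 - 4 w$)
$\left(O{\left(-102,113 \right)} + 7078\right) \left(36655 + t{\left(20,141 \right)}\right) = \left(\left(-211\right) 113 + 7078\right) \left(36655 - 584\right) = \left(-23843 + 7078\right) \left(36655 - 584\right) = - 16765 \left(36655 - 584\right) = \left(-16765\right) 36071 = -604730315$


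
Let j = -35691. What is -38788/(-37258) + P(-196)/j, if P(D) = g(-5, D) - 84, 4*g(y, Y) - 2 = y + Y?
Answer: 2778731531/2659550556 ≈ 1.0448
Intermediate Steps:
g(y, Y) = 1/2 + Y/4 + y/4 (g(y, Y) = 1/2 + (y + Y)/4 = 1/2 + (Y + y)/4 = 1/2 + (Y/4 + y/4) = 1/2 + Y/4 + y/4)
P(D) = -339/4 + D/4 (P(D) = (1/2 + D/4 + (1/4)*(-5)) - 84 = (1/2 + D/4 - 5/4) - 84 = (-3/4 + D/4) - 84 = -339/4 + D/4)
-38788/(-37258) + P(-196)/j = -38788/(-37258) + (-339/4 + (1/4)*(-196))/(-35691) = -38788*(-1/37258) + (-339/4 - 49)*(-1/35691) = 19394/18629 - 535/4*(-1/35691) = 19394/18629 + 535/142764 = 2778731531/2659550556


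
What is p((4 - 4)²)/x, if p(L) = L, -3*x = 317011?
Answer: 0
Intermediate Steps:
x = -317011/3 (x = -⅓*317011 = -317011/3 ≈ -1.0567e+5)
p((4 - 4)²)/x = (4 - 4)²/(-317011/3) = 0²*(-3/317011) = 0*(-3/317011) = 0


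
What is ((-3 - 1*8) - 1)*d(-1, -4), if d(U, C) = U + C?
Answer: 60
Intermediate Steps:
d(U, C) = C + U
((-3 - 1*8) - 1)*d(-1, -4) = ((-3 - 1*8) - 1)*(-4 - 1) = ((-3 - 8) - 1)*(-5) = (-11 - 1)*(-5) = -12*(-5) = 60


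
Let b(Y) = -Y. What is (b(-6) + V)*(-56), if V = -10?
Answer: 224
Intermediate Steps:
(b(-6) + V)*(-56) = (-1*(-6) - 10)*(-56) = (6 - 10)*(-56) = -4*(-56) = 224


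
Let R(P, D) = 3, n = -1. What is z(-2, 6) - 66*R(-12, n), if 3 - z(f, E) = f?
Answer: -193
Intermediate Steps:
z(f, E) = 3 - f
z(-2, 6) - 66*R(-12, n) = (3 - 1*(-2)) - 66*3 = (3 + 2) - 198 = 5 - 198 = -193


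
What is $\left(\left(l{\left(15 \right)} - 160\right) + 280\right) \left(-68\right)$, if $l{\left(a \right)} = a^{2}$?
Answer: $-23460$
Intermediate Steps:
$\left(\left(l{\left(15 \right)} - 160\right) + 280\right) \left(-68\right) = \left(\left(15^{2} - 160\right) + 280\right) \left(-68\right) = \left(\left(225 - 160\right) + 280\right) \left(-68\right) = \left(65 + 280\right) \left(-68\right) = 345 \left(-68\right) = -23460$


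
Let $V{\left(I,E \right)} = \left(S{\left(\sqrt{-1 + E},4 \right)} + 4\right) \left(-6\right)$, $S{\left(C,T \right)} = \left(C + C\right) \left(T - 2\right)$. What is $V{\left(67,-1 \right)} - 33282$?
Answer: $-33306 - 24 i \sqrt{2} \approx -33306.0 - 33.941 i$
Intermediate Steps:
$S{\left(C,T \right)} = 2 C \left(-2 + T\right)$
$V{\left(I,E \right)} = -24 - 24 \sqrt{-1 + E}$ ($V{\left(I,E \right)} = \left(2 \sqrt{-1 + E} \left(-2 + 4\right) + 4\right) \left(-6\right) = \left(2 \sqrt{-1 + E} 2 + 4\right) \left(-6\right) = \left(4 \sqrt{-1 + E} + 4\right) \left(-6\right) = \left(4 + 4 \sqrt{-1 + E}\right) \left(-6\right) = -24 - 24 \sqrt{-1 + E}$)
$V{\left(67,-1 \right)} - 33282 = \left(-24 - 24 \sqrt{-1 - 1}\right) - 33282 = \left(-24 - 24 \sqrt{-2}\right) - 33282 = \left(-24 - 24 i \sqrt{2}\right) - 33282 = -33306 - 24 i \sqrt{2}$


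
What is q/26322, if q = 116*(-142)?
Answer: -8236/13161 ≈ -0.62579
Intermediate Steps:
q = -16472
q/26322 = -16472/26322 = -16472*1/26322 = -8236/13161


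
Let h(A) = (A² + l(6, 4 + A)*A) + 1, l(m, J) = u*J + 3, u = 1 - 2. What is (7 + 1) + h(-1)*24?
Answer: 56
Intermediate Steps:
u = -1
l(m, J) = 3 - J (l(m, J) = -J + 3 = 3 - J)
h(A) = 1 + A² + A*(-1 - A) (h(A) = (A² + (3 - (4 + A))*A) + 1 = (A² + (3 + (-4 - A))*A) + 1 = (A² + (-1 - A)*A) + 1 = (A² + A*(-1 - A)) + 1 = 1 + A² + A*(-1 - A))
(7 + 1) + h(-1)*24 = (7 + 1) + (1 - 1*(-1))*24 = 8 + (1 + 1)*24 = 8 + 2*24 = 8 + 48 = 56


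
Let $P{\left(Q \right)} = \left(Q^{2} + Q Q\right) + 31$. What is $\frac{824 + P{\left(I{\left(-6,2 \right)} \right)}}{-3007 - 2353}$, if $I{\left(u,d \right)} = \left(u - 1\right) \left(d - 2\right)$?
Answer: $- \frac{171}{1072} \approx -0.15951$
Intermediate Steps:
$I{\left(u,d \right)} = \left(-1 + u\right) \left(-2 + d\right)$
$P{\left(Q \right)} = 31 + 2 Q^{2}$ ($P{\left(Q \right)} = \left(Q^{2} + Q^{2}\right) + 31 = 2 Q^{2} + 31 = 31 + 2 Q^{2}$)
$\frac{824 + P{\left(I{\left(-6,2 \right)} \right)}}{-3007 - 2353} = \frac{824 + \left(31 + 2 \left(2 - 2 - -12 + 2 \left(-6\right)\right)^{2}\right)}{-3007 - 2353} = \frac{824 + \left(31 + 2 \left(2 - 2 + 12 - 12\right)^{2}\right)}{-5360} = \left(824 + \left(31 + 2 \cdot 0^{2}\right)\right) \left(- \frac{1}{5360}\right) = \left(824 + \left(31 + 2 \cdot 0\right)\right) \left(- \frac{1}{5360}\right) = \left(824 + \left(31 + 0\right)\right) \left(- \frac{1}{5360}\right) = \left(824 + 31\right) \left(- \frac{1}{5360}\right) = 855 \left(- \frac{1}{5360}\right) = - \frac{171}{1072}$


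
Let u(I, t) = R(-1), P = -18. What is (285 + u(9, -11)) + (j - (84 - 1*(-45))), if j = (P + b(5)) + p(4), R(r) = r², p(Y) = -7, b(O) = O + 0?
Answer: 137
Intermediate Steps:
b(O) = O
j = -20 (j = (-18 + 5) - 7 = -13 - 7 = -20)
u(I, t) = 1 (u(I, t) = (-1)² = 1)
(285 + u(9, -11)) + (j - (84 - 1*(-45))) = (285 + 1) + (-20 - (84 - 1*(-45))) = 286 + (-20 - (84 + 45)) = 286 + (-20 - 1*129) = 286 + (-20 - 129) = 286 - 149 = 137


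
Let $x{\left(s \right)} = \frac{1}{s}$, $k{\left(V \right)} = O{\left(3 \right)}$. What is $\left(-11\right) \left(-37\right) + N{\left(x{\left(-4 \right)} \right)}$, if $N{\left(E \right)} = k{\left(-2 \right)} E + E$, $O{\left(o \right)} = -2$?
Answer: $\frac{1629}{4} \approx 407.25$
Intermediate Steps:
$k{\left(V \right)} = -2$
$N{\left(E \right)} = - E$ ($N{\left(E \right)} = - 2 E + E = - E$)
$\left(-11\right) \left(-37\right) + N{\left(x{\left(-4 \right)} \right)} = \left(-11\right) \left(-37\right) - \frac{1}{-4} = 407 - - \frac{1}{4} = 407 + \frac{1}{4} = \frac{1629}{4}$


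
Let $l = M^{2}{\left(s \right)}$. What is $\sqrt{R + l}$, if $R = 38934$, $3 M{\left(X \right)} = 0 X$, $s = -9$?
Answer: $3 \sqrt{4326} \approx 197.32$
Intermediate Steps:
$M{\left(X \right)} = 0$ ($M{\left(X \right)} = \frac{0 X}{3} = \frac{1}{3} \cdot 0 = 0$)
$l = 0$ ($l = 0^{2} = 0$)
$\sqrt{R + l} = \sqrt{38934 + 0} = \sqrt{38934} = 3 \sqrt{4326}$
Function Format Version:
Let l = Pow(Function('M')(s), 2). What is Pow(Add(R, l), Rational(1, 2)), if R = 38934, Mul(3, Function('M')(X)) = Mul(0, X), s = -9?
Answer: Mul(3, Pow(4326, Rational(1, 2))) ≈ 197.32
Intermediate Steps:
Function('M')(X) = 0 (Function('M')(X) = Mul(Rational(1, 3), Mul(0, X)) = Mul(Rational(1, 3), 0) = 0)
l = 0 (l = Pow(0, 2) = 0)
Pow(Add(R, l), Rational(1, 2)) = Pow(Add(38934, 0), Rational(1, 2)) = Pow(38934, Rational(1, 2)) = Mul(3, Pow(4326, Rational(1, 2)))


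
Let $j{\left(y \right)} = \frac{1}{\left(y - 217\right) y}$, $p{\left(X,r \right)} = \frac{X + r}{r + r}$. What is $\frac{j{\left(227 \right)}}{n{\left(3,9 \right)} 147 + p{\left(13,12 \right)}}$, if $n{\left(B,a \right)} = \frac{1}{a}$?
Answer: $\frac{4}{157765} \approx 2.5354 \cdot 10^{-5}$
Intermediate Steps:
$p{\left(X,r \right)} = \frac{X + r}{2 r}$
$j{\left(y \right)} = \frac{1}{y \left(-217 + y\right)}$ ($j{\left(y \right)} = \frac{1}{\left(-217 + y\right) y} = \frac{1}{y \left(-217 + y\right)}$)
$\frac{j{\left(227 \right)}}{n{\left(3,9 \right)} 147 + p{\left(13,12 \right)}} = \frac{\frac{1}{227} \frac{1}{-217 + 227}}{\frac{1}{9} \cdot 147 + \frac{13 + 12}{2 \cdot 12}} = \frac{\frac{1}{227} \cdot \frac{1}{10}}{\frac{1}{9} \cdot 147 + \frac{1}{2} \cdot \frac{1}{12} \cdot 25} = \frac{\frac{1}{227} \cdot \frac{1}{10}}{\frac{49}{3} + \frac{25}{24}} = \frac{1}{2270 \cdot \frac{139}{8}} = \frac{1}{2270} \cdot \frac{8}{139} = \frac{4}{157765}$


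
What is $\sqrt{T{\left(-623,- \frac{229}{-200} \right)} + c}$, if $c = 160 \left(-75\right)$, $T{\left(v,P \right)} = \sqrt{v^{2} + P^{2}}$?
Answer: $\frac{\sqrt{-4800000 + 2 \sqrt{15525212441}}}{20} \approx 106.66 i$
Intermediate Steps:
$T{\left(v,P \right)} = \sqrt{P^{2} + v^{2}}$
$c = -12000$
$\sqrt{T{\left(-623,- \frac{229}{-200} \right)} + c} = \sqrt{\sqrt{\left(- \frac{229}{-200}\right)^{2} + \left(-623\right)^{2}} - 12000} = \sqrt{\sqrt{\left(\left(-229\right) \left(- \frac{1}{200}\right)\right)^{2} + 388129} - 12000} = \sqrt{\sqrt{\left(\frac{229}{200}\right)^{2} + 388129} - 12000} = \sqrt{\sqrt{\frac{52441}{40000} + 388129} - 12000} = \sqrt{\sqrt{\frac{15525212441}{40000}} - 12000} = \sqrt{\frac{\sqrt{15525212441}}{200} - 12000} = \sqrt{-12000 + \frac{\sqrt{15525212441}}{200}}$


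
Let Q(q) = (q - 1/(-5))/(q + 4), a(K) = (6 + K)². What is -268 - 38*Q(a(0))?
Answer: -30239/100 ≈ -302.39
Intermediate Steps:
Q(q) = (⅕ + q)/(4 + q) (Q(q) = (q - 1*(-⅕))/(4 + q) = (q + ⅕)/(4 + q) = (⅕ + q)/(4 + q))
-268 - 38*Q(a(0)) = -268 - 38*(⅕ + (6 + 0)²)/(4 + (6 + 0)²) = -268 - 38*(⅕ + 6²)/(4 + 6²) = -268 - 38*(⅕ + 36)/(4 + 36) = -268 - 38*181/(40*5) = -268 - 19*181/(20*5) = -268 - 38*181/200 = -268 - 3439/100 = -30239/100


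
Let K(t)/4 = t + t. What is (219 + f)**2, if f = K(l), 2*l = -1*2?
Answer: 44521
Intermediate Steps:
l = -1 (l = (-1*2)/2 = (1/2)*(-2) = -1)
K(t) = 8*t (K(t) = 4*(t + t) = 4*(2*t) = 8*t)
f = -8 (f = 8*(-1) = -8)
(219 + f)**2 = (219 - 8)**2 = 211**2 = 44521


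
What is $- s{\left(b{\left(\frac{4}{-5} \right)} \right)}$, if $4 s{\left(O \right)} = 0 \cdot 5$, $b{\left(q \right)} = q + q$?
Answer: $0$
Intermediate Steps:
$b{\left(q \right)} = 2 q$
$s{\left(O \right)} = 0$ ($s{\left(O \right)} = \frac{0 \cdot 5}{4} = \frac{1}{4} \cdot 0 = 0$)
$- s{\left(b{\left(\frac{4}{-5} \right)} \right)} = \left(-1\right) 0 = 0$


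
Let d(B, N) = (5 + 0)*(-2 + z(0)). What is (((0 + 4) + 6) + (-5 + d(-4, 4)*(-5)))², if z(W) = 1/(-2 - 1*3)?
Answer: 3600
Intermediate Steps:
z(W) = -⅕ (z(W) = 1/(-2 - 3) = 1/(-5) = -⅕)
d(B, N) = -11 (d(B, N) = (5 + 0)*(-2 - ⅕) = 5*(-11/5) = -11)
(((0 + 4) + 6) + (-5 + d(-4, 4)*(-5)))² = (((0 + 4) + 6) + (-5 - 11*(-5)))² = ((4 + 6) + (-5 + 55))² = (10 + 50)² = 60² = 3600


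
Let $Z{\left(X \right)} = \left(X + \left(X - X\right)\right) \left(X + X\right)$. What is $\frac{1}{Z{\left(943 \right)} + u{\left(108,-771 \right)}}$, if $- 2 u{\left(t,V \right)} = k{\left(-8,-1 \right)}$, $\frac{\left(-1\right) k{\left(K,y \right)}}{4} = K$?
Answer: $\frac{1}{1778482} \approx 5.6228 \cdot 10^{-7}$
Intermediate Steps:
$k{\left(K,y \right)} = - 4 K$
$u{\left(t,V \right)} = -16$ ($u{\left(t,V \right)} = - \frac{\left(-4\right) \left(-8\right)}{2} = \left(- \frac{1}{2}\right) 32 = -16$)
$Z{\left(X \right)} = 2 X^{2}$ ($Z{\left(X \right)} = \left(X + 0\right) 2 X = X 2 X = 2 X^{2}$)
$\frac{1}{Z{\left(943 \right)} + u{\left(108,-771 \right)}} = \frac{1}{2 \cdot 943^{2} - 16} = \frac{1}{2 \cdot 889249 - 16} = \frac{1}{1778498 - 16} = \frac{1}{1778482}$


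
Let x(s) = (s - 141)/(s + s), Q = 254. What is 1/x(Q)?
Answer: 508/113 ≈ 4.4956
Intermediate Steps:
x(s) = (-141 + s)/(2*s) (x(s) = (-141 + s)/((2*s)) = (-141 + s)*(1/(2*s)) = (-141 + s)/(2*s))
1/x(Q) = 1/((½)*(-141 + 254)/254) = 1/((½)*(1/254)*113) = 1/(113/508) = 508/113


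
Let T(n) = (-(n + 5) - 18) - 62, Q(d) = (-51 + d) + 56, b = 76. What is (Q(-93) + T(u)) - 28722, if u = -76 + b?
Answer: -28895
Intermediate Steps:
Q(d) = 5 + d
u = 0 (u = -76 + 76 = 0)
T(n) = -85 - n (T(n) = (-(5 + n) - 18) - 62 = ((-5 - n) - 18) - 62 = (-23 - n) - 62 = -85 - n)
(Q(-93) + T(u)) - 28722 = ((5 - 93) + (-85 - 1*0)) - 28722 = (-88 + (-85 + 0)) - 28722 = (-88 - 85) - 28722 = -173 - 28722 = -28895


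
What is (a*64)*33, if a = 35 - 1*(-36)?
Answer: 149952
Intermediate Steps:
a = 71 (a = 35 + 36 = 71)
(a*64)*33 = (71*64)*33 = 4544*33 = 149952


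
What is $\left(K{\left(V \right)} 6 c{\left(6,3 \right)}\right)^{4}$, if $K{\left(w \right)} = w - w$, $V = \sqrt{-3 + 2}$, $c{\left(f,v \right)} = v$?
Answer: $0$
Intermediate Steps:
$V = i$ ($V = \sqrt{-1} = i \approx 1.0 i$)
$K{\left(w \right)} = 0$
$\left(K{\left(V \right)} 6 c{\left(6,3 \right)}\right)^{4} = \left(0 \cdot 6 \cdot 3\right)^{4} = \left(0 \cdot 18\right)^{4} = 0^{4} = 0$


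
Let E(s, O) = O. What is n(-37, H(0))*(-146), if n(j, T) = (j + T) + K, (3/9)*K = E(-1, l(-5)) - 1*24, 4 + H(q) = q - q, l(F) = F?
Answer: 18688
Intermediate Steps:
H(q) = -4 (H(q) = -4 + (q - q) = -4 + 0 = -4)
K = -87 (K = 3*(-5 - 1*24) = 3*(-5 - 24) = 3*(-29) = -87)
n(j, T) = -87 + T + j (n(j, T) = (j + T) - 87 = (T + j) - 87 = -87 + T + j)
n(-37, H(0))*(-146) = (-87 - 4 - 37)*(-146) = -128*(-146) = 18688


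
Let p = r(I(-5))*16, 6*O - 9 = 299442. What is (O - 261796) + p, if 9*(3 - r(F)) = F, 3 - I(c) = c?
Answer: -3813367/18 ≈ -2.1185e+5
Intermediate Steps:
O = 99817/2 (O = 3/2 + (⅙)*299442 = 3/2 + 49907 = 99817/2 ≈ 49909.)
I(c) = 3 - c
r(F) = 3 - F/9
p = 304/9 (p = (3 - (3 - 1*(-5))/9)*16 = (3 - (3 + 5)/9)*16 = (3 - ⅑*8)*16 = (3 - 8/9)*16 = (19/9)*16 = 304/9 ≈ 33.778)
(O - 261796) + p = (99817/2 - 261796) + 304/9 = -423775/2 + 304/9 = -3813367/18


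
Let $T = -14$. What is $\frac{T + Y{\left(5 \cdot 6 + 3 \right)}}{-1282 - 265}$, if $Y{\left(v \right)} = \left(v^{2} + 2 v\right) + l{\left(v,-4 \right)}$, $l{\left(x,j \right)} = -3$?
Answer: $- \frac{1138}{1547} \approx -0.73562$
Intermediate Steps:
$Y{\left(v \right)} = -3 + v^{2} + 2 v$ ($Y{\left(v \right)} = \left(v^{2} + 2 v\right) - 3 = -3 + v^{2} + 2 v$)
$\frac{T + Y{\left(5 \cdot 6 + 3 \right)}}{-1282 - 265} = \frac{-14 + \left(-3 + \left(5 \cdot 6 + 3\right)^{2} + 2 \left(5 \cdot 6 + 3\right)\right)}{-1282 - 265} = \frac{-14 + \left(-3 + \left(30 + 3\right)^{2} + 2 \left(30 + 3\right)\right)}{-1547} = - \frac{-14 + \left(-3 + 33^{2} + 2 \cdot 33\right)}{1547} = - \frac{-14 + \left(-3 + 1089 + 66\right)}{1547} = - \frac{-14 + 1152}{1547} = \left(- \frac{1}{1547}\right) 1138 = - \frac{1138}{1547}$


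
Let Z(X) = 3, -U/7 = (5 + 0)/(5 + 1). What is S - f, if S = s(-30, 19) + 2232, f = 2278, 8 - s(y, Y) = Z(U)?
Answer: -41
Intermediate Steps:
U = -35/6 (U = -7*(5 + 0)/(5 + 1) = -35/6 ≈ -5.8333)
s(y, Y) = 5 (s(y, Y) = 8 - 1*3 = 8 - 3 = 5)
S = 2237 (S = 5 + 2232 = 2237)
S - f = 2237 - 1*2278 = 2237 - 2278 = -41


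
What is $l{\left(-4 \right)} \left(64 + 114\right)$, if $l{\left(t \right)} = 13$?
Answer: $2314$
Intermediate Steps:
$l{\left(-4 \right)} \left(64 + 114\right) = 13 \left(64 + 114\right) = 13 \cdot 178 = 2314$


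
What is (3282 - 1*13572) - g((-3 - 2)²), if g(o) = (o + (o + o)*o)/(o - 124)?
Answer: -339145/33 ≈ -10277.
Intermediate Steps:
g(o) = (o + 2*o²)/(-124 + o) (g(o) = (o + (2*o)*o)/(-124 + o) = (o + 2*o²)/(-124 + o))
(3282 - 1*13572) - g((-3 - 2)²) = (3282 - 1*13572) - (-3 - 2)²*(1 + 2*(-3 - 2)²)/(-124 + (-3 - 2)²) = (3282 - 13572) - (-5)²*(1 + 2*(-5)²)/(-124 + (-5)²) = -10290 - 25*(1 + 2*25)/(-124 + 25) = -10290 - 25*(1 + 50)/(-99) = -10290 - 25*(-1)*51/99 = -10290 - 1*(-425/33) = -10290 + 425/33 = -339145/33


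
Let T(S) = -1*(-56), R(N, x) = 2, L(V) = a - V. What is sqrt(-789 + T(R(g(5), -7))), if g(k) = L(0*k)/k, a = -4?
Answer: I*sqrt(733) ≈ 27.074*I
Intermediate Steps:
L(V) = -4 - V
g(k) = -4/k (g(k) = (-4 - 0*k)/k = (-4 - 1*0)/k = (-4 + 0)/k = -4/k)
T(S) = 56
sqrt(-789 + T(R(g(5), -7))) = sqrt(-789 + 56) = sqrt(-733) = I*sqrt(733)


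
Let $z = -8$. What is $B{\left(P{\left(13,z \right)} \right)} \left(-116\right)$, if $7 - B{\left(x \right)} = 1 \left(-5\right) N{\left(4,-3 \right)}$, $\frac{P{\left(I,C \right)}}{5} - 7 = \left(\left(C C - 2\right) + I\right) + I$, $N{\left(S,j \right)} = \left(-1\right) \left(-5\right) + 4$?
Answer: $-6032$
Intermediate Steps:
$N{\left(S,j \right)} = 9$ ($N{\left(S,j \right)} = 5 + 4 = 9$)
$P{\left(I,C \right)} = 25 + 5 C^{2} + 10 I$ ($P{\left(I,C \right)} = 35 + 5 \left(\left(\left(C C - 2\right) + I\right) + I\right) = 35 + 5 \left(\left(\left(C^{2} - 2\right) + I\right) + I\right) = 35 + 5 \left(\left(\left(-2 + C^{2}\right) + I\right) + I\right) = 35 + 5 \left(\left(-2 + I + C^{2}\right) + I\right) = 35 + 5 \left(-2 + C^{2} + 2 I\right) = 35 + \left(-10 + 5 C^{2} + 10 I\right) = 25 + 5 C^{2} + 10 I$)
$B{\left(x \right)} = 52$ ($B{\left(x \right)} = 7 - 1 \left(-5\right) 9 = 7 - \left(-5\right) 9 = 7 - -45 = 7 + 45 = 52$)
$B{\left(P{\left(13,z \right)} \right)} \left(-116\right) = 52 \left(-116\right) = -6032$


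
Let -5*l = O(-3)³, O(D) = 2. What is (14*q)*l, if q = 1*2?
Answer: -224/5 ≈ -44.800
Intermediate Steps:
q = 2
l = -8/5 (l = -⅕*2³ = -⅕*8 = -8/5 ≈ -1.6000)
(14*q)*l = (14*2)*(-8/5) = 28*(-8/5) = -224/5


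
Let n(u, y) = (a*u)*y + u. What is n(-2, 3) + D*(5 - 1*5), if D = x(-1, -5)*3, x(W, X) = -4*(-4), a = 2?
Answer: -14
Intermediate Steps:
x(W, X) = 16
n(u, y) = u + 2*u*y (n(u, y) = (2*u)*y + u = 2*u*y + u = u + 2*u*y)
D = 48 (D = 16*3 = 48)
n(-2, 3) + D*(5 - 1*5) = -2*(1 + 2*3) + 48*(5 - 1*5) = -2*(1 + 6) + 48*(5 - 5) = -2*7 + 48*0 = -14 + 0 = -14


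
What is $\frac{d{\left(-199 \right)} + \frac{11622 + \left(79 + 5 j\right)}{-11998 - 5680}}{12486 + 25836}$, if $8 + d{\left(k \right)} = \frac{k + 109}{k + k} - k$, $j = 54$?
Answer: $\frac{223445461}{44937935628} \approx 0.0049723$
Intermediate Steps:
$d{\left(k \right)} = -8 - k + \frac{109 + k}{2 k}$ ($d{\left(k \right)} = -8 - \left(k - \frac{k + 109}{k + k}\right) = -8 - \left(k - \frac{109 + k}{2 k}\right) = -8 - k + \frac{109 + k}{2 k}$)
$\frac{d{\left(-199 \right)} + \frac{11622 + \left(79 + 5 j\right)}{-11998 - 5680}}{12486 + 25836} = \frac{\left(- \frac{15}{2} - -199 + \frac{109}{2 \left(-199\right)}\right) + \frac{11622 + \left(79 + 5 \cdot 54\right)}{-11998 - 5680}}{12486 + 25836} = \frac{\left(- \frac{15}{2} + 199 + \frac{109}{2} \left(- \frac{1}{199}\right)\right) + \frac{11622 + \left(79 + 270\right)}{-17678}}{38322} = \left(\left(- \frac{15}{2} + 199 - \frac{109}{398}\right) + \left(11622 + 349\right) \left(- \frac{1}{17678}\right)\right) \frac{1}{38322} = \left(\frac{38054}{199} + 11971 \left(- \frac{1}{17678}\right)\right) \frac{1}{38322} = \left(\frac{38054}{199} - \frac{11971}{17678}\right) \frac{1}{38322} = \frac{670336383}{3517922} \cdot \frac{1}{38322} = \frac{223445461}{44937935628}$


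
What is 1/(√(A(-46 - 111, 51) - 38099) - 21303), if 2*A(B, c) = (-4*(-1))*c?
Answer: -21303/453855806 - I*√37997/453855806 ≈ -4.6938e-5 - 4.2949e-7*I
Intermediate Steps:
A(B, c) = 2*c (A(B, c) = ((-4*(-1))*c)/2 = (4*c)/2 = 2*c)
1/(√(A(-46 - 111, 51) - 38099) - 21303) = 1/(√(2*51 - 38099) - 21303) = 1/(√(102 - 38099) - 21303) = 1/(√(-37997) - 21303) = 1/(I*√37997 - 21303) = 1/(-21303 + I*√37997)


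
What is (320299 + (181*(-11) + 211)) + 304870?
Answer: 623389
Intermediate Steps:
(320299 + (181*(-11) + 211)) + 304870 = (320299 + (-1991 + 211)) + 304870 = (320299 - 1780) + 304870 = 318519 + 304870 = 623389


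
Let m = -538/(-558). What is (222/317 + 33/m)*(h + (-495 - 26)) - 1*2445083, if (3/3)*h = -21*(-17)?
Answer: -208988009927/85273 ≈ -2.4508e+6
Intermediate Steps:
m = 269/279 (m = -538*(-1/558) = 269/279 ≈ 0.96416)
h = 357 (h = -21*(-17) = 357)
(222/317 + 33/m)*(h + (-495 - 26)) - 1*2445083 = (222/317 + 33/(269/279))*(357 + (-495 - 26)) - 1*2445083 = (222*(1/317) + 33*(279/269))*(357 - 521) - 2445083 = (222/317 + 9207/269)*(-164) - 2445083 = (2978337/85273)*(-164) - 2445083 = -488447268/85273 - 2445083 = -208988009927/85273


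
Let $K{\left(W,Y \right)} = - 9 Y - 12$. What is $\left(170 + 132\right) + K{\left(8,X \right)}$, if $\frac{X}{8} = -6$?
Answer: $722$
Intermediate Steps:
$X = -48$ ($X = 8 \left(-6\right) = -48$)
$K{\left(W,Y \right)} = -12 - 9 Y$
$\left(170 + 132\right) + K{\left(8,X \right)} = \left(170 + 132\right) - -420 = 302 + \left(-12 + 432\right) = 302 + 420 = 722$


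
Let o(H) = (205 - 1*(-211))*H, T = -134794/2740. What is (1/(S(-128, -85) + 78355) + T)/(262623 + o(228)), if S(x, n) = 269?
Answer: -2649510179/19252472934240 ≈ -0.00013762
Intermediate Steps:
T = -67397/1370 (T = -134794*1/2740 = -67397/1370 ≈ -49.195)
o(H) = 416*H (o(H) = (205 + 211)*H = 416*H)
(1/(S(-128, -85) + 78355) + T)/(262623 + o(228)) = (1/(269 + 78355) - 67397/1370)/(262623 + 416*228) = (1/78624 - 67397/1370)/(262623 + 94848) = (1/78624 - 67397/1370)/357471 = -2649510179/53857440*1/357471 = -2649510179/19252472934240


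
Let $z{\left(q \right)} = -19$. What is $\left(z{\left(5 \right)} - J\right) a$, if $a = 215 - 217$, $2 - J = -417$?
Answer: $876$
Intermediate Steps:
$J = 419$ ($J = 2 - -417 = 2 + 417 = 419$)
$a = -2$ ($a = 215 - 217 = -2$)
$\left(z{\left(5 \right)} - J\right) a = \left(-19 - 419\right) \left(-2\right) = \left(-438\right) \left(-2\right) = 876$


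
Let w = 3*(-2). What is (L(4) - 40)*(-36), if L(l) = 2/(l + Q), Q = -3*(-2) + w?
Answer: 1422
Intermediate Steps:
w = -6
Q = 0 (Q = -3*(-2) - 6 = 6 - 6 = 0)
L(l) = 2/l (L(l) = 2/(l + 0) = 2/l)
(L(4) - 40)*(-36) = (2/4 - 40)*(-36) = (2*(¼) - 40)*(-36) = (½ - 40)*(-36) = -79/2*(-36) = 1422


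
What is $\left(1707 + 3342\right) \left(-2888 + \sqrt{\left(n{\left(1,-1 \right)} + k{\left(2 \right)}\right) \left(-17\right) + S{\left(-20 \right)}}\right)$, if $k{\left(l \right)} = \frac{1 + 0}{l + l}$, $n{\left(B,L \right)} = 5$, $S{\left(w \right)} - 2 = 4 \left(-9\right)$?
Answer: $-14581512 + \frac{5049 i \sqrt{493}}{2} \approx -1.4582 \cdot 10^{7} + 56053.0 i$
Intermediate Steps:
$S{\left(w \right)} = -34$ ($S{\left(w \right)} = 2 + 4 \left(-9\right) = 2 - 36 = -34$)
$k{\left(l \right)} = \frac{1}{2 l}$ ($k{\left(l \right)} = 1 \frac{1}{2 l} = \frac{1}{2 l}$)
$\left(1707 + 3342\right) \left(-2888 + \sqrt{\left(n{\left(1,-1 \right)} + k{\left(2 \right)}\right) \left(-17\right) + S{\left(-20 \right)}}\right) = \left(1707 + 3342\right) \left(-2888 + \sqrt{\left(5 + \frac{1}{2 \cdot 2}\right) \left(-17\right) - 34}\right) = 5049 \left(-2888 + \sqrt{\left(5 + \frac{1}{2} \cdot \frac{1}{2}\right) \left(-17\right) - 34}\right) = 5049 \left(-2888 + \sqrt{\left(5 + \frac{1}{4}\right) \left(-17\right) - 34}\right) = 5049 \left(-2888 + \sqrt{\frac{21}{4} \left(-17\right) - 34}\right) = 5049 \left(-2888 + \sqrt{- \frac{357}{4} - 34}\right) = 5049 \left(-2888 + \sqrt{- \frac{493}{4}}\right) = 5049 \left(-2888 + \frac{i \sqrt{493}}{2}\right) = -14581512 + \frac{5049 i \sqrt{493}}{2}$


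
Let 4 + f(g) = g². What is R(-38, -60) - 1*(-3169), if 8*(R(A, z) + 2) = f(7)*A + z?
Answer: 11783/4 ≈ 2945.8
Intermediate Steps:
f(g) = -4 + g²
R(A, z) = -2 + z/8 + 45*A/8 (R(A, z) = -2 + ((-4 + 7²)*A + z)/8 = -2 + ((-4 + 49)*A + z)/8 = -2 + (45*A + z)/8 = -2 + (z + 45*A)/8 = -2 + (z/8 + 45*A/8) = -2 + z/8 + 45*A/8)
R(-38, -60) - 1*(-3169) = (-2 + (⅛)*(-60) + (45/8)*(-38)) - 1*(-3169) = (-2 - 15/2 - 855/4) + 3169 = -893/4 + 3169 = 11783/4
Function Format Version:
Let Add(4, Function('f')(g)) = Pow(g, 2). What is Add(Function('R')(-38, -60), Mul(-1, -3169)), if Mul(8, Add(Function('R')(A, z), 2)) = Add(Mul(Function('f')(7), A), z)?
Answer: Rational(11783, 4) ≈ 2945.8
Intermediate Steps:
Function('f')(g) = Add(-4, Pow(g, 2))
Function('R')(A, z) = Add(-2, Mul(Rational(1, 8), z), Mul(Rational(45, 8), A)) (Function('R')(A, z) = Add(-2, Mul(Rational(1, 8), Add(Mul(Add(-4, Pow(7, 2)), A), z))) = Add(-2, Mul(Rational(1, 8), Add(Mul(Add(-4, 49), A), z))) = Add(-2, Mul(Rational(1, 8), Add(Mul(45, A), z))) = Add(-2, Mul(Rational(1, 8), Add(z, Mul(45, A)))) = Add(-2, Add(Mul(Rational(1, 8), z), Mul(Rational(45, 8), A))) = Add(-2, Mul(Rational(1, 8), z), Mul(Rational(45, 8), A)))
Add(Function('R')(-38, -60), Mul(-1, -3169)) = Add(Add(-2, Mul(Rational(1, 8), -60), Mul(Rational(45, 8), -38)), Mul(-1, -3169)) = Add(Add(-2, Rational(-15, 2), Rational(-855, 4)), 3169) = Add(Rational(-893, 4), 3169) = Rational(11783, 4)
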